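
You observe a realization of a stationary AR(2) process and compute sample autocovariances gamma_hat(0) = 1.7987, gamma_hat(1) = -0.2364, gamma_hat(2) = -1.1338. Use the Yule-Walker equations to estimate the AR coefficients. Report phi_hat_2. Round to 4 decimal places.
\hat\phi_{2} = -0.6590

The Yule-Walker equations for an AR(p) process read, in matrix form,
  Gamma_p phi = r_p,   with   (Gamma_p)_{ij} = gamma(|i - j|),
                       (r_p)_i = gamma(i),   i,j = 1..p.
Substitute the sample gammas (Toeplitz matrix and right-hand side of size 2):
  Gamma_p = [[1.7987, -0.2364], [-0.2364, 1.7987]]
  r_p     = [-0.2364, -1.1338]
Written out:
  1.7987 phi_1 - 0.2364 phi_2 = -0.2364
  -0.2364 phi_1 + 1.7987 phi_2 = -1.1338
Solve by Cramer's rule:
  det = gamma(0)^2 - gamma(1)^2 = (1.7987)^2 - (-0.2364)^2 = 3.23532169 - 0.05588496 = 3.17943673
  phi_hat_1 = [gamma(1) gamma(0) - gamma(1) gamma(2)] / det = [(-0.2364)(1.7987) - (-0.2364)(-1.1338)] / 3.17943673 = -0.693243 / 3.17943673 = -0.218
  phi_hat_2 = [gamma(0) gamma(2) - gamma(1)^2] / det = [(1.7987)(-1.1338) - (-0.2364)^2] / 3.17943673 = -2.09525102 / 3.17943673 = -0.659
So phi_hat = [-0.2180, -0.6590].
Therefore phi_hat_2 = -0.6590.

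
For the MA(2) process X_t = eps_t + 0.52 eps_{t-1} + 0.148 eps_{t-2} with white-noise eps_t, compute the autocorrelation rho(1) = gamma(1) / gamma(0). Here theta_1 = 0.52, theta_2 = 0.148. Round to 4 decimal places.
\rho(1) = 0.4619

For an MA(q) process with theta_0 = 1, the autocovariance is
  gamma(k) = sigma^2 * sum_{i=0..q-k} theta_i * theta_{i+k},
and rho(k) = gamma(k) / gamma(0). Sigma^2 cancels.
  numerator   = (1)*(0.52) + (0.52)*(0.148) = 0.59696.
  denominator = (1)^2 + (0.52)^2 + (0.148)^2 = 1.292304.
  rho(1) = 0.59696 / 1.292304 = 0.4619.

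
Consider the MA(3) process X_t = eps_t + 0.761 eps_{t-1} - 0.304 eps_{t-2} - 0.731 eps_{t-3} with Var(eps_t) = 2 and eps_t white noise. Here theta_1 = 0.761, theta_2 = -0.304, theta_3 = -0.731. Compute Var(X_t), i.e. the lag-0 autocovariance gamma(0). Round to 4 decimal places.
\gamma(0) = 4.4118

For an MA(q) process X_t = eps_t + sum_i theta_i eps_{t-i} with
Var(eps_t) = sigma^2, the variance is
  gamma(0) = sigma^2 * (1 + sum_i theta_i^2).
  sum_i theta_i^2 = (0.761)^2 + (-0.304)^2 + (-0.731)^2 = 0.579121 + 0.092416 + 0.534361 = 1.205898.
  gamma(0) = 2 * (1 + 1.205898) = 2 * 2.205898 = 4.411796, which rounds to 4.4118.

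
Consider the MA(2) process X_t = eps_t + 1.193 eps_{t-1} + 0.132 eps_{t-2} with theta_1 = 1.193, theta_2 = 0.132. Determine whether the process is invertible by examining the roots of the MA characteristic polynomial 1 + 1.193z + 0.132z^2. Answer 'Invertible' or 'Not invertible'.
\text{Not invertible}

The MA(q) characteristic polynomial is P(z) = 1 + 1.193z + 0.132z^2.
Invertibility requires all roots to lie outside the unit circle, i.e. |z| > 1 for every root.
Set 1 + (1.193) z + (0.132) z^2 = 0, i.e. a z^2 + b z + c = 0 with a = 0.132, b = 1.193, c = 1.
Discriminant D = b^2 - 4ac = (1.193)^2 - 4*(0.132)*1 = 1.423249 - (0.528) = 0.895249.
D >= 0, so the roots are real: z = (-b +/- sqrt(D)) / (2a) = (-1.193 +/- 0.946176) / (0.264).
  z_1 = (-1.193 + 0.946176) / (0.264) = -0.9349,   |z_1| = 0.9349.
  z_2 = (-1.193 - 0.946176) / (0.264) = -8.1029,   |z_2| = 8.1029.
Moduli of all roots: 0.9349, 8.1029.
All moduli strictly greater than 1? No.
Verdict: Not invertible.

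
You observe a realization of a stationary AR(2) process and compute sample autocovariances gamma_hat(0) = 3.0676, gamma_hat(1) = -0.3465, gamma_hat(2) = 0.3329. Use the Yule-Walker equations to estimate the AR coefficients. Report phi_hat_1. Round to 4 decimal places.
\hat\phi_{1} = -0.1020

The Yule-Walker equations for an AR(p) process read, in matrix form,
  Gamma_p phi = r_p,   with   (Gamma_p)_{ij} = gamma(|i - j|),
                       (r_p)_i = gamma(i),   i,j = 1..p.
Substitute the sample gammas (Toeplitz matrix and right-hand side of size 2):
  Gamma_p = [[3.0676, -0.3465], [-0.3465, 3.0676]]
  r_p     = [-0.3465, 0.3329]
Written out:
  3.0676 phi_1 - 0.3465 phi_2 = -0.3465
  -0.3465 phi_1 + 3.0676 phi_2 = 0.3329
Solve by Cramer's rule:
  det = gamma(0)^2 - gamma(1)^2 = (3.0676)^2 - (-0.3465)^2 = 9.41016976 - 0.12006225 = 9.29010751
  phi_hat_1 = [gamma(1) gamma(0) - gamma(1) gamma(2)] / det = [(-0.3465)(3.0676) - (-0.3465)(0.3329)] / 9.29010751 = -0.94757355 / 9.29010751 = -0.102
  phi_hat_2 = [gamma(0) gamma(2) - gamma(1)^2] / det = [(3.0676)(0.3329) - (-0.3465)^2] / 9.29010751 = 0.90114179 / 9.29010751 = 0.097
So phi_hat = [-0.1020, 0.0970].
Therefore phi_hat_1 = -0.1020.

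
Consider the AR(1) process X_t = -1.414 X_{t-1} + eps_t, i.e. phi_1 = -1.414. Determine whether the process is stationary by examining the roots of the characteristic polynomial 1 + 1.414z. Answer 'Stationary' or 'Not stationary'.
\text{Not stationary}

The AR(p) characteristic polynomial is P(z) = 1 + 1.414z.
Stationarity requires all roots to lie outside the unit circle, i.e. |z| > 1 for every root.
This is linear in z: 1 + (1.414) z = 0  =>  z = -1/(1.414) = -0.707214,  |z| = 0.707214.
Moduli of all roots: 0.7072.
All moduli strictly greater than 1? No.
Verdict: Not stationary.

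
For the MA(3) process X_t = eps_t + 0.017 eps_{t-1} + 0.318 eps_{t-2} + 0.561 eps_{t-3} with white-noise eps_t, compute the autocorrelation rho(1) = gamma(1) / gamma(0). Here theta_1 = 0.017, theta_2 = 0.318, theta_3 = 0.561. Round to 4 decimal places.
\rho(1) = 0.1418

For an MA(q) process with theta_0 = 1, the autocovariance is
  gamma(k) = sigma^2 * sum_{i=0..q-k} theta_i * theta_{i+k},
and rho(k) = gamma(k) / gamma(0). Sigma^2 cancels.
  numerator   = (1)*(0.017) + (0.017)*(0.318) + (0.318)*(0.561) = 0.200804.
  denominator = (1)^2 + (0.017)^2 + (0.318)^2 + (0.561)^2 = 1.416134.
  rho(1) = 0.200804 / 1.416134 = 0.1418.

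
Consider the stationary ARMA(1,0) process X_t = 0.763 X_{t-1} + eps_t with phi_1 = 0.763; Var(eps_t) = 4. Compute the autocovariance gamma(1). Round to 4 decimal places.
\gamma(1) = 7.3044

Multiply the model equation by X_{t-k} and take expectations. With theta_0 = psi_0 = 1 and psi_j the MA(infinity) weights, this gives
  gamma(k) - sum_i phi_i gamma(k-i) = c_k,
  c_k = sigma^2 * sum_{j=k..q} theta_j psi_{j-k}   (c_k = 0 for k > q),
using gamma(-m) = gamma(m).
Pure AR (q = 0): c_0 = sigma^2 = 4, c_k = 0 for k >= 1.
Equations for k = 0 and k = 1 (AR order 1):
  gamma(0) = phi_1 gamma(1) + c_0
  gamma(1) = phi_1 gamma(0) + c_1
Substituting the second into the first: gamma(0) (1 - phi_1^2) = c_0 + phi_1 c_1, so
  gamma(0) = c_0 / (1 - phi_1^2) = 4 / (1 - (0.763)^2) = 4 / 0.417831 = 9.573249.
  gamma(1) = phi_1 gamma(0) = (0.763)(9.573249) = 7.304389.
Therefore gamma(1) = 7.3044 (to 4 decimal places).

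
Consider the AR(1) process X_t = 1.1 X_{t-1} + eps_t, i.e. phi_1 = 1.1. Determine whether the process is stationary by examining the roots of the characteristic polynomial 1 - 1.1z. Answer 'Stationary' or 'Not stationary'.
\text{Not stationary}

The AR(p) characteristic polynomial is P(z) = 1 - 1.1z.
Stationarity requires all roots to lie outside the unit circle, i.e. |z| > 1 for every root.
This is linear in z: 1 + (-1.1) z = 0  =>  z = -1/(-1.1) = 0.909091,  |z| = 0.909091.
Moduli of all roots: 0.9091.
All moduli strictly greater than 1? No.
Verdict: Not stationary.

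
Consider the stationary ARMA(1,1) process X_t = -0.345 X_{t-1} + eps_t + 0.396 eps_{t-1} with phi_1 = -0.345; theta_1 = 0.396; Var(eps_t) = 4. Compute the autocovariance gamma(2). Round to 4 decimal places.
\gamma(2) = -0.0690

Multiply the model equation by X_{t-k} and take expectations. With theta_0 = psi_0 = 1 and psi_j the MA(infinity) weights, this gives
  gamma(k) - sum_i phi_i gamma(k-i) = c_k,
  c_k = sigma^2 * sum_{j=k..q} theta_j psi_{j-k}   (c_k = 0 for k > q),
using gamma(-m) = gamma(m).
psi-weights needed (psi_j = theta_j + sum_i phi_i psi_{j-i}):
  psi_1 = theta_1 + phi_1 = 0.396 + (-0.345) = 0.051
Right-hand sides:
  c_0 = sigma^2 (1 + theta_1 psi_1) = 4 * (1 + (0.396)(0.051)) = 4 * 1.020196 = 4.080784
  c_1 = sigma^2 theta_1 = 4 * (0.396) = 1.584
  c_2 = 0
Equations for k = 0 and k = 1 (AR order 1):
  gamma(0) = phi_1 gamma(1) + c_0
  gamma(1) = phi_1 gamma(0) + c_1
Substituting the second into the first: gamma(0) (1 - phi_1^2) = c_0 + phi_1 c_1, so
  gamma(0) = (c_0 + phi_1 c_1) / (1 - phi_1^2) = (4.080784 + (-0.345)(1.584)) / (1 - (-0.345)^2) = 3.534304 / 0.880975 = 4.01181.
  gamma(1) = phi_1 gamma(0) + c_1 = (-0.345)(4.01181) + (1.584) = 0.199926.
For k = 2 (> q): gamma(2) = phi_1 gamma(1) = (-0.345)(0.199926) = -0.068974.
Therefore gamma(2) = -0.0690 (to 4 decimal places).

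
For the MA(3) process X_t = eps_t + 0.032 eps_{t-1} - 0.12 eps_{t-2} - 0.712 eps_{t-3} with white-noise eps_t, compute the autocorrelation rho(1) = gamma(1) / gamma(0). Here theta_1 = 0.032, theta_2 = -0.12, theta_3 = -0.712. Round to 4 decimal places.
\rho(1) = 0.0746

For an MA(q) process with theta_0 = 1, the autocovariance is
  gamma(k) = sigma^2 * sum_{i=0..q-k} theta_i * theta_{i+k},
and rho(k) = gamma(k) / gamma(0). Sigma^2 cancels.
  numerator   = (1)*(0.032) + (0.032)*(-0.12) + (-0.12)*(-0.712) = 0.1136.
  denominator = (1)^2 + (0.032)^2 + (-0.12)^2 + (-0.712)^2 = 1.522368.
  rho(1) = 0.1136 / 1.522368 = 0.0746.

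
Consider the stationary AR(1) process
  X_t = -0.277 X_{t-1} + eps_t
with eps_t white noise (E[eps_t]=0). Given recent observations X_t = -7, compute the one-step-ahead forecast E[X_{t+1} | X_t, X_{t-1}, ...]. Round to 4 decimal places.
E[X_{t+1} \mid \mathcal F_t] = 1.9390

For an AR(p) model X_t = c + sum_i phi_i X_{t-i} + eps_t, the
one-step-ahead conditional mean is
  E[X_{t+1} | X_t, ...] = c + sum_i phi_i X_{t+1-i}.
Substitute known values:
  E[X_{t+1} | ...] = (-0.277) * (-7)
                   = 1.9390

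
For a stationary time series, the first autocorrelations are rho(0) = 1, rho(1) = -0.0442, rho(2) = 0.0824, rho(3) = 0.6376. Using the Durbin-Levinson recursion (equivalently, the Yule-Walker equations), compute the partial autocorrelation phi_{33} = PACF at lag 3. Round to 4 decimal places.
\phi_{33} = 0.6500

The PACF at lag k is phi_{kk}, the last component of the solution
to the Yule-Walker system G_k phi = r_k where
  (G_k)_{ij} = rho(|i - j|), (r_k)_i = rho(i), i,j = 1..k.
Equivalently, Durbin-Levinson gives phi_{kk} iteratively:
  phi_{11} = rho(1)
  phi_{kk} = [rho(k) - sum_{j=1..k-1} phi_{k-1,j} rho(k-j)]
            / [1 - sum_{j=1..k-1} phi_{k-1,j} rho(j)],
  phi_{k,j} = phi_{k-1,j} - phi_{kk} phi_{k-1,k-j},  j = 1..k-1.
Step k = 1:
  phi_11 = rho(1) = -0.0442.
Step k = 2:
  phi_22 = [rho(2) - phi_11 rho(1)] / [1 - phi_11 rho(1)] = [0.0824 - (-0.0442)(-0.0442)] / [1 - (-0.0442)(-0.0442)]
         = 0.08044636 / 0.99804636 = 0.080604.
  Update: phi_21 = phi_11 - phi_22 phi_11 = -0.0442 - (0.080604)(-0.0442) = -0.040637.
Step k = 3:
  phi_33 = [rho(3) - phi_21 rho(2) - phi_22 rho(1)] / [1 - phi_21 rho(1) - phi_22 rho(2)]
    numerator   = 0.6376 - (-0.040637)(0.0824) - (0.080604)(-0.0442) = 0.6445112
    denominator = 1 - (-0.040637)(-0.0442) - (0.080604)(0.0824) = 0.99156208
  phi_33 = 0.6445112 / 0.99156208 = 0.65.
Therefore phi_{33} = 0.6500.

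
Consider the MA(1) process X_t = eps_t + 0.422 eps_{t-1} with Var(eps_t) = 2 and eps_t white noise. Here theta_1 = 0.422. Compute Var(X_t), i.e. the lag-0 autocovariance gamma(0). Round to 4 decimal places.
\gamma(0) = 2.3562

For an MA(q) process X_t = eps_t + sum_i theta_i eps_{t-i} with
Var(eps_t) = sigma^2, the variance is
  gamma(0) = sigma^2 * (1 + sum_i theta_i^2).
  sum_i theta_i^2 = (0.422)^2 = 0.178084.
  gamma(0) = 2 * (1 + 0.178084) = 2 * 1.178084 = 2.356168, which rounds to 2.3562.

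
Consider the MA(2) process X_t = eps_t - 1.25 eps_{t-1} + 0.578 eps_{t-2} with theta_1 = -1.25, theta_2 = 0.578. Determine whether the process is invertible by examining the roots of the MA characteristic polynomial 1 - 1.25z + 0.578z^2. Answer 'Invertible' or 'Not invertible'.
\text{Invertible}

The MA(q) characteristic polynomial is P(z) = 1 - 1.25z + 0.578z^2.
Invertibility requires all roots to lie outside the unit circle, i.e. |z| > 1 for every root.
Set 1 + (-1.25) z + (0.578) z^2 = 0, i.e. a z^2 + b z + c = 0 with a = 0.578, b = -1.25, c = 1.
Discriminant D = b^2 - 4ac = (-1.25)^2 - 4*(0.578)*1 = 1.5625 - (2.312) = -0.7495.
D < 0, so the roots are the complex-conjugate pair z = (-b +/- i sqrt(-D)) / (2a) = 1.0813 +/- 0.7489i.
For a conjugate pair |z|^2 = z * conj(z) = (product of roots) = c/a = 1/(0.578) = 1.730104, so |z| = sqrt(1.730104) = 1.3153 for both roots.
Moduli of all roots: 1.3153, 1.3153.
All moduli strictly greater than 1? Yes.
Verdict: Invertible.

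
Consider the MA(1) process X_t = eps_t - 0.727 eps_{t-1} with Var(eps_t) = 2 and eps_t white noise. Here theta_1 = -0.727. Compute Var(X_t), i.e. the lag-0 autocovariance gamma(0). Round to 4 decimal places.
\gamma(0) = 3.0571

For an MA(q) process X_t = eps_t + sum_i theta_i eps_{t-i} with
Var(eps_t) = sigma^2, the variance is
  gamma(0) = sigma^2 * (1 + sum_i theta_i^2).
  sum_i theta_i^2 = (-0.727)^2 = 0.528529.
  gamma(0) = 2 * (1 + 0.528529) = 2 * 1.528529 = 3.057058, which rounds to 3.0571.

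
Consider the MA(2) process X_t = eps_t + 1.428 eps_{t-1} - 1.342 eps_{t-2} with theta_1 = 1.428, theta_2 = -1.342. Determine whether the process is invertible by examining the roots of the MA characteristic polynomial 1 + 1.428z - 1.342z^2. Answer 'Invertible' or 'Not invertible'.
\text{Not invertible}

The MA(q) characteristic polynomial is P(z) = 1 + 1.428z - 1.342z^2.
Invertibility requires all roots to lie outside the unit circle, i.e. |z| > 1 for every root.
Set 1 + (1.428) z + (-1.342) z^2 = 0, i.e. a z^2 + b z + c = 0 with a = -1.342, b = 1.428, c = 1.
Discriminant D = b^2 - 4ac = (1.428)^2 - 4*(-1.342)*1 = 2.039184 - (-5.368) = 7.407184.
D >= 0, so the roots are real: z = (-b +/- sqrt(D)) / (2a) = (-1.428 +/- 2.721614) / (-2.684).
  z_1 = (-1.428 + 2.721614) / (-2.684) = -0.482,   |z_1| = 0.482.
  z_2 = (-1.428 - 2.721614) / (-2.684) = 1.5461,   |z_2| = 1.5461.
Moduli of all roots: 0.4820, 1.5461.
All moduli strictly greater than 1? No.
Verdict: Not invertible.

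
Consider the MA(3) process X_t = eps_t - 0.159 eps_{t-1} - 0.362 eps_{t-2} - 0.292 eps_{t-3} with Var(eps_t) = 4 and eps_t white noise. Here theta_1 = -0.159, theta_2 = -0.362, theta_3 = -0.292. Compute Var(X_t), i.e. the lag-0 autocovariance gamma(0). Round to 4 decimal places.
\gamma(0) = 4.9664

For an MA(q) process X_t = eps_t + sum_i theta_i eps_{t-i} with
Var(eps_t) = sigma^2, the variance is
  gamma(0) = sigma^2 * (1 + sum_i theta_i^2).
  sum_i theta_i^2 = (-0.159)^2 + (-0.362)^2 + (-0.292)^2 = 0.025281 + 0.131044 + 0.085264 = 0.241589.
  gamma(0) = 4 * (1 + 0.241589) = 4 * 1.241589 = 4.966356, which rounds to 4.9664.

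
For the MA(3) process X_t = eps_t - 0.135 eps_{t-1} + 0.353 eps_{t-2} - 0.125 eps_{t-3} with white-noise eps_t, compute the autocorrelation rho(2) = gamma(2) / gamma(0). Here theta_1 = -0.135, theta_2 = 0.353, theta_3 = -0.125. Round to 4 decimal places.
\rho(2) = 0.3193

For an MA(q) process with theta_0 = 1, the autocovariance is
  gamma(k) = sigma^2 * sum_{i=0..q-k} theta_i * theta_{i+k},
and rho(k) = gamma(k) / gamma(0). Sigma^2 cancels.
  numerator   = (1)*(0.353) + (-0.135)*(-0.125) = 0.369875.
  denominator = (1)^2 + (-0.135)^2 + (0.353)^2 + (-0.125)^2 = 1.158459.
  rho(2) = 0.369875 / 1.158459 = 0.3193.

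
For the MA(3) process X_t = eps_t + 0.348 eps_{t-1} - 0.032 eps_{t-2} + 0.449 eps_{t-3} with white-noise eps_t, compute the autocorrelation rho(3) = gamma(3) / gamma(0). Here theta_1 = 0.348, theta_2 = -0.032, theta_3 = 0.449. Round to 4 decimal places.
\rho(3) = 0.3392

For an MA(q) process with theta_0 = 1, the autocovariance is
  gamma(k) = sigma^2 * sum_{i=0..q-k} theta_i * theta_{i+k},
and rho(k) = gamma(k) / gamma(0). Sigma^2 cancels.
  numerator   = (1)*(0.449) = 0.449.
  denominator = (1)^2 + (0.348)^2 + (-0.032)^2 + (0.449)^2 = 1.323729.
  rho(3) = 0.449 / 1.323729 = 0.3392.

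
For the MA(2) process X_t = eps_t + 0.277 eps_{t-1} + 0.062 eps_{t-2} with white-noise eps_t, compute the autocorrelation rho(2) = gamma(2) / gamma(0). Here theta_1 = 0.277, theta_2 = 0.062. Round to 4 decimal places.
\rho(2) = 0.0574

For an MA(q) process with theta_0 = 1, the autocovariance is
  gamma(k) = sigma^2 * sum_{i=0..q-k} theta_i * theta_{i+k},
and rho(k) = gamma(k) / gamma(0). Sigma^2 cancels.
  numerator   = (1)*(0.062) = 0.062.
  denominator = (1)^2 + (0.277)^2 + (0.062)^2 = 1.080573.
  rho(2) = 0.062 / 1.080573 = 0.0574.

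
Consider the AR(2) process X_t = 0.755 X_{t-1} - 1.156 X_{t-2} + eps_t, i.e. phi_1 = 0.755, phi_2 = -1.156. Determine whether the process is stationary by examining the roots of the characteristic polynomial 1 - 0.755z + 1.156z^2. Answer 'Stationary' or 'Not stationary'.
\text{Not stationary}

The AR(p) characteristic polynomial is P(z) = 1 - 0.755z + 1.156z^2.
Stationarity requires all roots to lie outside the unit circle, i.e. |z| > 1 for every root.
Set 1 + (-0.755) z + (1.156) z^2 = 0, i.e. a z^2 + b z + c = 0 with a = 1.156, b = -0.755, c = 1.
Discriminant D = b^2 - 4ac = (-0.755)^2 - 4*(1.156)*1 = 0.570025 - (4.624) = -4.053975.
D < 0, so the roots are the complex-conjugate pair z = (-b +/- i sqrt(-D)) / (2a) = 0.3266 +/- 0.8709i.
For a conjugate pair |z|^2 = z * conj(z) = (product of roots) = c/a = 1/(1.156) = 0.865052, so |z| = sqrt(0.865052) = 0.9301 for both roots.
Moduli of all roots: 0.9301, 0.9301.
All moduli strictly greater than 1? No.
Verdict: Not stationary.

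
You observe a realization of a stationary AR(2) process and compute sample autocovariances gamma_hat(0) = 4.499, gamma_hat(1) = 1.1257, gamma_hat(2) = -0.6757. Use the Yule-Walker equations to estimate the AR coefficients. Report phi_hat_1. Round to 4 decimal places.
\hat\phi_{1} = 0.3070

The Yule-Walker equations for an AR(p) process read, in matrix form,
  Gamma_p phi = r_p,   with   (Gamma_p)_{ij} = gamma(|i - j|),
                       (r_p)_i = gamma(i),   i,j = 1..p.
Substitute the sample gammas (Toeplitz matrix and right-hand side of size 2):
  Gamma_p = [[4.499, 1.1257], [1.1257, 4.499]]
  r_p     = [1.1257, -0.6757]
Written out:
  4.499 phi_1 + 1.1257 phi_2 = 1.1257
  1.1257 phi_1 + 4.499 phi_2 = -0.6757
Solve by Cramer's rule:
  det = gamma(0)^2 - gamma(1)^2 = (4.499)^2 - (1.1257)^2 = 20.241001 - 1.26720049 = 18.97380051
  phi_hat_1 = [gamma(1) gamma(0) - gamma(1) gamma(2)] / det = [(1.1257)(4.499) - (1.1257)(-0.6757)] / 18.97380051 = 5.82515979 / 18.97380051 = 0.307
  phi_hat_2 = [gamma(0) gamma(2) - gamma(1)^2] / det = [(4.499)(-0.6757) - (1.1257)^2] / 18.97380051 = -4.30717479 / 18.97380051 = -0.227
So phi_hat = [0.3070, -0.2270].
Therefore phi_hat_1 = 0.3070.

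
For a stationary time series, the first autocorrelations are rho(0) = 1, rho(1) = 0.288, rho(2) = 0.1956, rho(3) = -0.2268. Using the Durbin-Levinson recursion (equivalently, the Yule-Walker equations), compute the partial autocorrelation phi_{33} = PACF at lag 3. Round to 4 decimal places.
\phi_{33} = -0.3450

The PACF at lag k is phi_{kk}, the last component of the solution
to the Yule-Walker system G_k phi = r_k where
  (G_k)_{ij} = rho(|i - j|), (r_k)_i = rho(i), i,j = 1..k.
Equivalently, Durbin-Levinson gives phi_{kk} iteratively:
  phi_{11} = rho(1)
  phi_{kk} = [rho(k) - sum_{j=1..k-1} phi_{k-1,j} rho(k-j)]
            / [1 - sum_{j=1..k-1} phi_{k-1,j} rho(j)],
  phi_{k,j} = phi_{k-1,j} - phi_{kk} phi_{k-1,k-j},  j = 1..k-1.
Step k = 1:
  phi_11 = rho(1) = 0.288.
Step k = 2:
  phi_22 = [rho(2) - phi_11 rho(1)] / [1 - phi_11 rho(1)] = [0.1956 - (0.288)(0.288)] / [1 - (0.288)(0.288)]
         = 0.112656 / 0.917056 = 0.122845.
  Update: phi_21 = phi_11 - phi_22 phi_11 = 0.288 - (0.122845)(0.288) = 0.252621.
Step k = 3:
  phi_33 = [rho(3) - phi_21 rho(2) - phi_22 rho(1)] / [1 - phi_21 rho(1) - phi_22 rho(2)]
    numerator   = -0.2268 - (0.252621)(0.1956) - (0.122845)(0.288) = -0.31159202
    denominator = 1 - (0.252621)(0.288) - (0.122845)(0.1956) = 0.90321674
  phi_33 = -0.31159202 / 0.90321674 = -0.345.
Therefore phi_{33} = -0.3450.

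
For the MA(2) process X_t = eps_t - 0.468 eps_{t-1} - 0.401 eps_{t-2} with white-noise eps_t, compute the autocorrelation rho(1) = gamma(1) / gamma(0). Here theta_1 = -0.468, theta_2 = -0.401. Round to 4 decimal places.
\rho(1) = -0.2032

For an MA(q) process with theta_0 = 1, the autocovariance is
  gamma(k) = sigma^2 * sum_{i=0..q-k} theta_i * theta_{i+k},
and rho(k) = gamma(k) / gamma(0). Sigma^2 cancels.
  numerator   = (1)*(-0.468) + (-0.468)*(-0.401) = -0.280332.
  denominator = (1)^2 + (-0.468)^2 + (-0.401)^2 = 1.379825.
  rho(1) = -0.280332 / 1.379825 = -0.2032.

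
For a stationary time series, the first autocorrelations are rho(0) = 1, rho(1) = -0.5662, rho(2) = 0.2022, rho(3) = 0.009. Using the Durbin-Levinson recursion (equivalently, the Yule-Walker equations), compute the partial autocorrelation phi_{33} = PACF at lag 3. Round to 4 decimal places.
\phi_{33} = 0.0680

The PACF at lag k is phi_{kk}, the last component of the solution
to the Yule-Walker system G_k phi = r_k where
  (G_k)_{ij} = rho(|i - j|), (r_k)_i = rho(i), i,j = 1..k.
Equivalently, Durbin-Levinson gives phi_{kk} iteratively:
  phi_{11} = rho(1)
  phi_{kk} = [rho(k) - sum_{j=1..k-1} phi_{k-1,j} rho(k-j)]
            / [1 - sum_{j=1..k-1} phi_{k-1,j} rho(j)],
  phi_{k,j} = phi_{k-1,j} - phi_{kk} phi_{k-1,k-j},  j = 1..k-1.
Step k = 1:
  phi_11 = rho(1) = -0.5662.
Step k = 2:
  phi_22 = [rho(2) - phi_11 rho(1)] / [1 - phi_11 rho(1)] = [0.2022 - (-0.5662)(-0.5662)] / [1 - (-0.5662)(-0.5662)]
         = -0.11838244 / 0.67941756 = -0.174241.
  Update: phi_21 = phi_11 - phi_22 phi_11 = -0.5662 - (-0.174241)(-0.5662) = -0.664855.
Step k = 3:
  phi_33 = [rho(3) - phi_21 rho(2) - phi_22 rho(1)] / [1 - phi_21 rho(1) - phi_22 rho(2)]
    numerator   = 0.009 - (-0.664855)(0.2022) - (-0.174241)(-0.5662) = 0.04477845
    denominator = 1 - (-0.664855)(-0.5662) - (-0.174241)(0.2022) = 0.65879048
  phi_33 = 0.04477845 / 0.65879048 = 0.068.
Therefore phi_{33} = 0.0680.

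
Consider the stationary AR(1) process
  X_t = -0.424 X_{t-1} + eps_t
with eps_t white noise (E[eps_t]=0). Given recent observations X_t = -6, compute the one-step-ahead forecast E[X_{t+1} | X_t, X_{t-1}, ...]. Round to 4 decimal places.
E[X_{t+1} \mid \mathcal F_t] = 2.5440

For an AR(p) model X_t = c + sum_i phi_i X_{t-i} + eps_t, the
one-step-ahead conditional mean is
  E[X_{t+1} | X_t, ...] = c + sum_i phi_i X_{t+1-i}.
Substitute known values:
  E[X_{t+1} | ...] = (-0.424) * (-6)
                   = 2.5440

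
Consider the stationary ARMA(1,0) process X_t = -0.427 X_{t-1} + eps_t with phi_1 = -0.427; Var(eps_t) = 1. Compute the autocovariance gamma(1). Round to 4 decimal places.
\gamma(1) = -0.5222

Multiply the model equation by X_{t-k} and take expectations. With theta_0 = psi_0 = 1 and psi_j the MA(infinity) weights, this gives
  gamma(k) - sum_i phi_i gamma(k-i) = c_k,
  c_k = sigma^2 * sum_{j=k..q} theta_j psi_{j-k}   (c_k = 0 for k > q),
using gamma(-m) = gamma(m).
Pure AR (q = 0): c_0 = sigma^2 = 1, c_k = 0 for k >= 1.
Equations for k = 0 and k = 1 (AR order 1):
  gamma(0) = phi_1 gamma(1) + c_0
  gamma(1) = phi_1 gamma(0) + c_1
Substituting the second into the first: gamma(0) (1 - phi_1^2) = c_0 + phi_1 c_1, so
  gamma(0) = c_0 / (1 - phi_1^2) = 1 / (1 - (-0.427)^2) = 1 / 0.817671 = 1.222986.
  gamma(1) = phi_1 gamma(0) = (-0.427)(1.222986) = -0.522215.
Therefore gamma(1) = -0.5222 (to 4 decimal places).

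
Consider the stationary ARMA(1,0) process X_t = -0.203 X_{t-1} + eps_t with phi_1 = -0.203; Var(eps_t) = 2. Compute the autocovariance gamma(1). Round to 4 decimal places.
\gamma(1) = -0.4234

Multiply the model equation by X_{t-k} and take expectations. With theta_0 = psi_0 = 1 and psi_j the MA(infinity) weights, this gives
  gamma(k) - sum_i phi_i gamma(k-i) = c_k,
  c_k = sigma^2 * sum_{j=k..q} theta_j psi_{j-k}   (c_k = 0 for k > q),
using gamma(-m) = gamma(m).
Pure AR (q = 0): c_0 = sigma^2 = 2, c_k = 0 for k >= 1.
Equations for k = 0 and k = 1 (AR order 1):
  gamma(0) = phi_1 gamma(1) + c_0
  gamma(1) = phi_1 gamma(0) + c_1
Substituting the second into the first: gamma(0) (1 - phi_1^2) = c_0 + phi_1 c_1, so
  gamma(0) = c_0 / (1 - phi_1^2) = 2 / (1 - (-0.203)^2) = 2 / 0.958791 = 2.08596.
  gamma(1) = phi_1 gamma(0) = (-0.203)(2.08596) = -0.42345.
Therefore gamma(1) = -0.4234 (to 4 decimal places).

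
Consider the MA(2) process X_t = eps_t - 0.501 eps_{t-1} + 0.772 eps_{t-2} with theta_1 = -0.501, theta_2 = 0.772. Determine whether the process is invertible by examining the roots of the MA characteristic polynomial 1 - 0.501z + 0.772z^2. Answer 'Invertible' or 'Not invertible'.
\text{Invertible}

The MA(q) characteristic polynomial is P(z) = 1 - 0.501z + 0.772z^2.
Invertibility requires all roots to lie outside the unit circle, i.e. |z| > 1 for every root.
Set 1 + (-0.501) z + (0.772) z^2 = 0, i.e. a z^2 + b z + c = 0 with a = 0.772, b = -0.501, c = 1.
Discriminant D = b^2 - 4ac = (-0.501)^2 - 4*(0.772)*1 = 0.251001 - (3.088) = -2.836999.
D < 0, so the roots are the complex-conjugate pair z = (-b +/- i sqrt(-D)) / (2a) = 0.3245 +/- 1.0909i.
For a conjugate pair |z|^2 = z * conj(z) = (product of roots) = c/a = 1/(0.772) = 1.295337, so |z| = sqrt(1.295337) = 1.1381 for both roots.
Moduli of all roots: 1.1381, 1.1381.
All moduli strictly greater than 1? Yes.
Verdict: Invertible.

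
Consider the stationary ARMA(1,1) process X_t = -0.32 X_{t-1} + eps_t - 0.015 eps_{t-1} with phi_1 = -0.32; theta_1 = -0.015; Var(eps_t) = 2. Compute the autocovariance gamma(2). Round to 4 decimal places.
\gamma(2) = 0.2400

Multiply the model equation by X_{t-k} and take expectations. With theta_0 = psi_0 = 1 and psi_j the MA(infinity) weights, this gives
  gamma(k) - sum_i phi_i gamma(k-i) = c_k,
  c_k = sigma^2 * sum_{j=k..q} theta_j psi_{j-k}   (c_k = 0 for k > q),
using gamma(-m) = gamma(m).
psi-weights needed (psi_j = theta_j + sum_i phi_i psi_{j-i}):
  psi_1 = theta_1 + phi_1 = -0.015 + (-0.32) = -0.335
Right-hand sides:
  c_0 = sigma^2 (1 + theta_1 psi_1) = 2 * (1 + (-0.015)(-0.335)) = 2 * 1.005025 = 2.01005
  c_1 = sigma^2 theta_1 = 2 * (-0.015) = -0.03
  c_2 = 0
Equations for k = 0 and k = 1 (AR order 1):
  gamma(0) = phi_1 gamma(1) + c_0
  gamma(1) = phi_1 gamma(0) + c_1
Substituting the second into the first: gamma(0) (1 - phi_1^2) = c_0 + phi_1 c_1, so
  gamma(0) = (c_0 + phi_1 c_1) / (1 - phi_1^2) = (2.01005 + (-0.32)(-0.03)) / (1 - (-0.32)^2) = 2.01965 / 0.8976 = 2.250056.
  gamma(1) = phi_1 gamma(0) + c_1 = (-0.32)(2.250056) + (-0.03) = -0.750018.
For k = 2 (> q): gamma(2) = phi_1 gamma(1) = (-0.32)(-0.750018) = 0.240006.
Therefore gamma(2) = 0.2400 (to 4 decimal places).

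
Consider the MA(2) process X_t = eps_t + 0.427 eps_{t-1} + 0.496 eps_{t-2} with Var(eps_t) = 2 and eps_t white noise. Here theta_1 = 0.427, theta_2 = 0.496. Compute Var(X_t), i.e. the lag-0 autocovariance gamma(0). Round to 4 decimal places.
\gamma(0) = 2.8567

For an MA(q) process X_t = eps_t + sum_i theta_i eps_{t-i} with
Var(eps_t) = sigma^2, the variance is
  gamma(0) = sigma^2 * (1 + sum_i theta_i^2).
  sum_i theta_i^2 = (0.427)^2 + (0.496)^2 = 0.182329 + 0.246016 = 0.428345.
  gamma(0) = 2 * (1 + 0.428345) = 2 * 1.428345 = 2.85669, which rounds to 2.8567.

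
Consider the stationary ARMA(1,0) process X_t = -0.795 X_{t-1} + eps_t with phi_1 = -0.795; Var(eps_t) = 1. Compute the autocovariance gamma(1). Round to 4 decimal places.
\gamma(1) = -2.1605

Multiply the model equation by X_{t-k} and take expectations. With theta_0 = psi_0 = 1 and psi_j the MA(infinity) weights, this gives
  gamma(k) - sum_i phi_i gamma(k-i) = c_k,
  c_k = sigma^2 * sum_{j=k..q} theta_j psi_{j-k}   (c_k = 0 for k > q),
using gamma(-m) = gamma(m).
Pure AR (q = 0): c_0 = sigma^2 = 1, c_k = 0 for k >= 1.
Equations for k = 0 and k = 1 (AR order 1):
  gamma(0) = phi_1 gamma(1) + c_0
  gamma(1) = phi_1 gamma(0) + c_1
Substituting the second into the first: gamma(0) (1 - phi_1^2) = c_0 + phi_1 c_1, so
  gamma(0) = c_0 / (1 - phi_1^2) = 1 / (1 - (-0.795)^2) = 1 / 0.367975 = 2.717576.
  gamma(1) = phi_1 gamma(0) = (-0.795)(2.717576) = -2.160473.
Therefore gamma(1) = -2.1605 (to 4 decimal places).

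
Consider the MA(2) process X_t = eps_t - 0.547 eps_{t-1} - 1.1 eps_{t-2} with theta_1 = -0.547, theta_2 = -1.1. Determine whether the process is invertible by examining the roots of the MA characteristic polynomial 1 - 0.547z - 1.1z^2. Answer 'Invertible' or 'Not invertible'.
\text{Not invertible}

The MA(q) characteristic polynomial is P(z) = 1 - 0.547z - 1.1z^2.
Invertibility requires all roots to lie outside the unit circle, i.e. |z| > 1 for every root.
Set 1 + (-0.547) z + (-1.1) z^2 = 0, i.e. a z^2 + b z + c = 0 with a = -1.1, b = -0.547, c = 1.
Discriminant D = b^2 - 4ac = (-0.547)^2 - 4*(-1.1)*1 = 0.299209 - (-4.4) = 4.699209.
D >= 0, so the roots are real: z = (-b +/- sqrt(D)) / (2a) = (0.547 +/- 2.167766) / (-2.2).
  z_1 = (0.547 + 2.167766) / (-2.2) = -1.234,   |z_1| = 1.234.
  z_2 = (0.547 - 2.167766) / (-2.2) = 0.7367,   |z_2| = 0.7367.
Moduli of all roots: 1.2340, 0.7367.
All moduli strictly greater than 1? No.
Verdict: Not invertible.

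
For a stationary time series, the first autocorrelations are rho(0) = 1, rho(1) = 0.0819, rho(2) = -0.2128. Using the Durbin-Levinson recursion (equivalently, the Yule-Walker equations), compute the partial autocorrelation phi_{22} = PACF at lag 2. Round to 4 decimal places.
\phi_{22} = -0.2210

The PACF at lag k is phi_{kk}, the last component of the solution
to the Yule-Walker system G_k phi = r_k where
  (G_k)_{ij} = rho(|i - j|), (r_k)_i = rho(i), i,j = 1..k.
Equivalently, Durbin-Levinson gives phi_{kk} iteratively:
  phi_{11} = rho(1)
  phi_{kk} = [rho(k) - sum_{j=1..k-1} phi_{k-1,j} rho(k-j)]
            / [1 - sum_{j=1..k-1} phi_{k-1,j} rho(j)],
  phi_{k,j} = phi_{k-1,j} - phi_{kk} phi_{k-1,k-j},  j = 1..k-1.
Step k = 1:
  phi_11 = rho(1) = 0.0819.
Step k = 2:
  phi_22 = [rho(2) - phi_11 rho(1)] / [1 - phi_11 rho(1)] = [-0.2128 - (0.0819)(0.0819)] / [1 - (0.0819)(0.0819)]
         = -0.21950761 / 0.99329239 = -0.221.
Therefore phi_{22} = -0.2210.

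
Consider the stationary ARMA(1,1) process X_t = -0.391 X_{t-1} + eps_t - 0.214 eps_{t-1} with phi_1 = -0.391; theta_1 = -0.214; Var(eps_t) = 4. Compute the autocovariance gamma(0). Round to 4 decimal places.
\gamma(0) = 5.7283

Multiply the model equation by X_{t-k} and take expectations. With theta_0 = psi_0 = 1 and psi_j the MA(infinity) weights, this gives
  gamma(k) - sum_i phi_i gamma(k-i) = c_k,
  c_k = sigma^2 * sum_{j=k..q} theta_j psi_{j-k}   (c_k = 0 for k > q),
using gamma(-m) = gamma(m).
psi-weights needed (psi_j = theta_j + sum_i phi_i psi_{j-i}):
  psi_1 = theta_1 + phi_1 = -0.214 + (-0.391) = -0.605
Right-hand sides:
  c_0 = sigma^2 (1 + theta_1 psi_1) = 4 * (1 + (-0.214)(-0.605)) = 4 * 1.12947 = 4.51788
  c_1 = sigma^2 theta_1 = 4 * (-0.214) = -0.856
  c_2 = 0
Equations for k = 0 and k = 1 (AR order 1):
  gamma(0) = phi_1 gamma(1) + c_0
  gamma(1) = phi_1 gamma(0) + c_1
Substituting the second into the first: gamma(0) (1 - phi_1^2) = c_0 + phi_1 c_1, so
  gamma(0) = (c_0 + phi_1 c_1) / (1 - phi_1^2) = (4.51788 + (-0.391)(-0.856)) / (1 - (-0.391)^2) = 4.852576 / 0.847119 = 5.728329.
Therefore gamma(0) = 5.7283 (to 4 decimal places).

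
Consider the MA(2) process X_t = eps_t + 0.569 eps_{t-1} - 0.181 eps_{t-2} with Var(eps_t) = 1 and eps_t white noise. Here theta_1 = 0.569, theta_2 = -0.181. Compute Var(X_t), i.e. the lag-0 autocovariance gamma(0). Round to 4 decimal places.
\gamma(0) = 1.3565

For an MA(q) process X_t = eps_t + sum_i theta_i eps_{t-i} with
Var(eps_t) = sigma^2, the variance is
  gamma(0) = sigma^2 * (1 + sum_i theta_i^2).
  sum_i theta_i^2 = (0.569)^2 + (-0.181)^2 = 0.323761 + 0.032761 = 0.356522.
  gamma(0) = 1 * (1 + 0.356522) = 1 * 1.356522 = 1.356522, which rounds to 1.3565.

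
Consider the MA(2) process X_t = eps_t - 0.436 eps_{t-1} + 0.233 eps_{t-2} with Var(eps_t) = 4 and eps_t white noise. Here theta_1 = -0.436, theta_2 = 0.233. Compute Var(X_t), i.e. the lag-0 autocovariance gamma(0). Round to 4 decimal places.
\gamma(0) = 4.9775

For an MA(q) process X_t = eps_t + sum_i theta_i eps_{t-i} with
Var(eps_t) = sigma^2, the variance is
  gamma(0) = sigma^2 * (1 + sum_i theta_i^2).
  sum_i theta_i^2 = (-0.436)^2 + (0.233)^2 = 0.190096 + 0.054289 = 0.244385.
  gamma(0) = 4 * (1 + 0.244385) = 4 * 1.244385 = 4.97754, which rounds to 4.9775.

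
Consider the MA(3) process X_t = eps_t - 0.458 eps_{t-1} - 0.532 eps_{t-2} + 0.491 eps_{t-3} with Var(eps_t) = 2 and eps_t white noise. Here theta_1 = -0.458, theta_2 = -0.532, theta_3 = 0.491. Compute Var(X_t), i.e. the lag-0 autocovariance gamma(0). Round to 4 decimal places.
\gamma(0) = 3.4677

For an MA(q) process X_t = eps_t + sum_i theta_i eps_{t-i} with
Var(eps_t) = sigma^2, the variance is
  gamma(0) = sigma^2 * (1 + sum_i theta_i^2).
  sum_i theta_i^2 = (-0.458)^2 + (-0.532)^2 + (0.491)^2 = 0.209764 + 0.283024 + 0.241081 = 0.733869.
  gamma(0) = 2 * (1 + 0.733869) = 2 * 1.733869 = 3.467738, which rounds to 3.4677.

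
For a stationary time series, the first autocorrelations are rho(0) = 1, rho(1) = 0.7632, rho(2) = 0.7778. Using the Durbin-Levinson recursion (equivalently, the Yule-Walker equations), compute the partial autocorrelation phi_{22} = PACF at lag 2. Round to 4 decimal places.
\phi_{22} = 0.4678

The PACF at lag k is phi_{kk}, the last component of the solution
to the Yule-Walker system G_k phi = r_k where
  (G_k)_{ij} = rho(|i - j|), (r_k)_i = rho(i), i,j = 1..k.
Equivalently, Durbin-Levinson gives phi_{kk} iteratively:
  phi_{11} = rho(1)
  phi_{kk} = [rho(k) - sum_{j=1..k-1} phi_{k-1,j} rho(k-j)]
            / [1 - sum_{j=1..k-1} phi_{k-1,j} rho(j)],
  phi_{k,j} = phi_{k-1,j} - phi_{kk} phi_{k-1,k-j},  j = 1..k-1.
Step k = 1:
  phi_11 = rho(1) = 0.7632.
Step k = 2:
  phi_22 = [rho(2) - phi_11 rho(1)] / [1 - phi_11 rho(1)] = [0.7778 - (0.7632)(0.7632)] / [1 - (0.7632)(0.7632)]
         = 0.19532576 / 0.41752576 = 0.4678.
Therefore phi_{22} = 0.4678.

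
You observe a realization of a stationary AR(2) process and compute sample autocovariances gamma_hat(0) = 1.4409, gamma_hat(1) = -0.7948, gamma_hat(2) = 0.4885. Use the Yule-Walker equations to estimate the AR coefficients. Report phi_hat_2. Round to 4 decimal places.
\hat\phi_{2} = 0.0500

The Yule-Walker equations for an AR(p) process read, in matrix form,
  Gamma_p phi = r_p,   with   (Gamma_p)_{ij} = gamma(|i - j|),
                       (r_p)_i = gamma(i),   i,j = 1..p.
Substitute the sample gammas (Toeplitz matrix and right-hand side of size 2):
  Gamma_p = [[1.4409, -0.7948], [-0.7948, 1.4409]]
  r_p     = [-0.7948, 0.4885]
Written out:
  1.4409 phi_1 - 0.7948 phi_2 = -0.7948
  -0.7948 phi_1 + 1.4409 phi_2 = 0.4885
Solve by Cramer's rule:
  det = gamma(0)^2 - gamma(1)^2 = (1.4409)^2 - (-0.7948)^2 = 2.07619281 - 0.63170704 = 1.44448577
  phi_hat_1 = [gamma(1) gamma(0) - gamma(1) gamma(2)] / det = [(-0.7948)(1.4409) - (-0.7948)(0.4885)] / 1.44448577 = -0.75696752 / 1.44448577 = -0.524
  phi_hat_2 = [gamma(0) gamma(2) - gamma(1)^2] / det = [(1.4409)(0.4885) - (-0.7948)^2] / 1.44448577 = 0.07217261 / 1.44448577 = 0.05
So phi_hat = [-0.5240, 0.0500].
Therefore phi_hat_2 = 0.0500.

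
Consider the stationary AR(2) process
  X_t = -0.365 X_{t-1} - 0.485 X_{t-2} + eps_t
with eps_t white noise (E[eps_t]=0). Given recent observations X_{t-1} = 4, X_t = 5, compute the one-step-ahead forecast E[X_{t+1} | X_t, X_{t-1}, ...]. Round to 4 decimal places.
E[X_{t+1} \mid \mathcal F_t] = -3.7650

For an AR(p) model X_t = c + sum_i phi_i X_{t-i} + eps_t, the
one-step-ahead conditional mean is
  E[X_{t+1} | X_t, ...] = c + sum_i phi_i X_{t+1-i}.
Substitute known values:
  E[X_{t+1} | ...] = (-0.365) * (5) + (-0.485) * (4)
                   = -3.7650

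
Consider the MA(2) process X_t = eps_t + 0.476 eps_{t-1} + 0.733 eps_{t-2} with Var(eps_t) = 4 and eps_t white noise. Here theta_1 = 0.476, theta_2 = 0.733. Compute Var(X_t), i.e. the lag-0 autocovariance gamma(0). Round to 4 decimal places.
\gamma(0) = 7.0555

For an MA(q) process X_t = eps_t + sum_i theta_i eps_{t-i} with
Var(eps_t) = sigma^2, the variance is
  gamma(0) = sigma^2 * (1 + sum_i theta_i^2).
  sum_i theta_i^2 = (0.476)^2 + (0.733)^2 = 0.226576 + 0.537289 = 0.763865.
  gamma(0) = 4 * (1 + 0.763865) = 4 * 1.763865 = 7.05546, which rounds to 7.0555.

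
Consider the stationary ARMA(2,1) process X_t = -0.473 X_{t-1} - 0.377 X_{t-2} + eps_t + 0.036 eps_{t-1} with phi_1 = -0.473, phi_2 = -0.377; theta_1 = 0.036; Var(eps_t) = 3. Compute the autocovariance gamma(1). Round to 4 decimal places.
\gamma(1) = -1.2516

Multiply the model equation by X_{t-k} and take expectations. With theta_0 = psi_0 = 1 and psi_j the MA(infinity) weights, this gives
  gamma(k) - sum_i phi_i gamma(k-i) = c_k,
  c_k = sigma^2 * sum_{j=k..q} theta_j psi_{j-k}   (c_k = 0 for k > q),
using gamma(-m) = gamma(m).
psi-weights needed (psi_j = theta_j + sum_i phi_i psi_{j-i}):
  psi_1 = theta_1 + phi_1 = 0.036 + (-0.473) = -0.437
Right-hand sides:
  c_0 = sigma^2 (1 + theta_1 psi_1) = 3 * (1 + (0.036)(-0.437)) = 3 * 0.984268 = 2.952804
  c_1 = sigma^2 theta_1 = 3 * (0.036) = 0.108
  c_2 = 0
Equations for k = 0, 1, 2 (AR order 2, c_2 = 0):
  (E0) gamma(0) = phi_1 gamma(1) + phi_2 gamma(2) + c_0
  (E1) gamma(1) = phi_1 gamma(0) + phi_2 gamma(1) + c_1
  (E2) gamma(2) = phi_1 gamma(1) + phi_2 gamma(0)
From (E1): gamma(1) = A gamma(0) + B with
  A = phi_1 / (1 - phi_2) = -0.473 / 1.377 = -0.3435,   B = c_1 / (1 - phi_2) = 0.108 / 1.377 = 0.078431.
Insert (E2) into (E0): gamma(0) (1 - phi_2^2) = phi_1 (1 + phi_2) gamma(1) + c_0.
  phi_1 (1 + phi_2) = (-0.473)(0.623) = -0.294679,   1 - phi_2^2 = 0.857871.
Replace gamma(1) by A gamma(0) + B and collect gamma(0):
  gamma(0) [0.857871 - (-0.294679)(-0.3435)] = (-0.294679)(0.078431) + 2.952804
  gamma(0) * 0.756649 = 2.929692
  gamma(0) = 2.929692 / 0.756649 = 3.871932.
  gamma(1) = A gamma(0) + B = (-0.3435)(3.871932) + (0.078431) = -1.251579.
Therefore gamma(1) = -1.2516 (to 4 decimal places).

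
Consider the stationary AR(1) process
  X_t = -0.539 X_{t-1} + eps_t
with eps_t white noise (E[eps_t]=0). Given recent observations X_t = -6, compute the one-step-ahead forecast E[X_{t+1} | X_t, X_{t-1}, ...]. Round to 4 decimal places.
E[X_{t+1} \mid \mathcal F_t] = 3.2340

For an AR(p) model X_t = c + sum_i phi_i X_{t-i} + eps_t, the
one-step-ahead conditional mean is
  E[X_{t+1} | X_t, ...] = c + sum_i phi_i X_{t+1-i}.
Substitute known values:
  E[X_{t+1} | ...] = (-0.539) * (-6)
                   = 3.2340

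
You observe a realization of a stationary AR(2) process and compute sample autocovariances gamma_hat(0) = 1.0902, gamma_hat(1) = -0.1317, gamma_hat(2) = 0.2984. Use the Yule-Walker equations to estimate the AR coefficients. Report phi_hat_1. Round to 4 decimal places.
\hat\phi_{1} = -0.0890

The Yule-Walker equations for an AR(p) process read, in matrix form,
  Gamma_p phi = r_p,   with   (Gamma_p)_{ij} = gamma(|i - j|),
                       (r_p)_i = gamma(i),   i,j = 1..p.
Substitute the sample gammas (Toeplitz matrix and right-hand side of size 2):
  Gamma_p = [[1.0902, -0.1317], [-0.1317, 1.0902]]
  r_p     = [-0.1317, 0.2984]
Written out:
  1.0902 phi_1 - 0.1317 phi_2 = -0.1317
  -0.1317 phi_1 + 1.0902 phi_2 = 0.2984
Solve by Cramer's rule:
  det = gamma(0)^2 - gamma(1)^2 = (1.0902)^2 - (-0.1317)^2 = 1.18853604 - 0.01734489 = 1.17119115
  phi_hat_1 = [gamma(1) gamma(0) - gamma(1) gamma(2)] / det = [(-0.1317)(1.0902) - (-0.1317)(0.2984)] / 1.17119115 = -0.10428006 / 1.17119115 = -0.089
  phi_hat_2 = [gamma(0) gamma(2) - gamma(1)^2] / det = [(1.0902)(0.2984) - (-0.1317)^2] / 1.17119115 = 0.30797079 / 1.17119115 = 0.263
So phi_hat = [-0.0890, 0.2630].
Therefore phi_hat_1 = -0.0890.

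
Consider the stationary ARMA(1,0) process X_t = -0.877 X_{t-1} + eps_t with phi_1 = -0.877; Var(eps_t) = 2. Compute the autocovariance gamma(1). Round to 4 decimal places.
\gamma(1) = -7.5973

Multiply the model equation by X_{t-k} and take expectations. With theta_0 = psi_0 = 1 and psi_j the MA(infinity) weights, this gives
  gamma(k) - sum_i phi_i gamma(k-i) = c_k,
  c_k = sigma^2 * sum_{j=k..q} theta_j psi_{j-k}   (c_k = 0 for k > q),
using gamma(-m) = gamma(m).
Pure AR (q = 0): c_0 = sigma^2 = 2, c_k = 0 for k >= 1.
Equations for k = 0 and k = 1 (AR order 1):
  gamma(0) = phi_1 gamma(1) + c_0
  gamma(1) = phi_1 gamma(0) + c_1
Substituting the second into the first: gamma(0) (1 - phi_1^2) = c_0 + phi_1 c_1, so
  gamma(0) = c_0 / (1 - phi_1^2) = 2 / (1 - (-0.877)^2) = 2 / 0.230871 = 8.662846.
  gamma(1) = phi_1 gamma(0) = (-0.877)(8.662846) = -7.597316.
Therefore gamma(1) = -7.5973 (to 4 decimal places).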